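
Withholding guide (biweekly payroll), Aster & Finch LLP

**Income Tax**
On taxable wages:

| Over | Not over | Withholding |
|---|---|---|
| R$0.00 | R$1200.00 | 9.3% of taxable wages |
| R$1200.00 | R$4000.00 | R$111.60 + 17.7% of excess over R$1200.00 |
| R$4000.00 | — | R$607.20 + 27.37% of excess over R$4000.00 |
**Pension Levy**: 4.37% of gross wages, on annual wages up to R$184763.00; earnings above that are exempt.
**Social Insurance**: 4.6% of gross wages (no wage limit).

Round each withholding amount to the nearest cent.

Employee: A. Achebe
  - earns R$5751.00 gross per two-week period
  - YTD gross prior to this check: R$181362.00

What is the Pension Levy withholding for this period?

Pension Levy: cap R$184763.00 − YTD R$181362.00 = R$3401.00 subject; 4.37% × R$3401.00 = R$148.62

R$148.62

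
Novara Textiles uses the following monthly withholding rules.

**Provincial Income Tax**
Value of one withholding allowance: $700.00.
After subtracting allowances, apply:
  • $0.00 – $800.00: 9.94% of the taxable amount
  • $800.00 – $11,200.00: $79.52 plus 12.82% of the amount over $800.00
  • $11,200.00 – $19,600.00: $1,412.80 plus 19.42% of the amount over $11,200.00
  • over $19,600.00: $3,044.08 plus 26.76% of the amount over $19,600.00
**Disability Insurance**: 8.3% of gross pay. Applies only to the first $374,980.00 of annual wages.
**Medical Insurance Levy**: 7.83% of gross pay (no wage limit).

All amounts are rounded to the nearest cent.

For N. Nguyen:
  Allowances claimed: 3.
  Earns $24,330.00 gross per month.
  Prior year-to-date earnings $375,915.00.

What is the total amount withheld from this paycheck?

Provincial Income Tax: taxable = $24,330.00 − 3×$700.00 = $22,230.00
  $3,044.08 + 26.76% × ($22,230.00 − $19,600.00) = $3,044.08 + 26.76% × $2,630.00 = $3,747.87
Disability Insurance: YTD $375,915.00 ≥ cap $374,980.00 → $0.00
Medical Insurance Levy: 7.83% × $24,330.00 = $1,905.04
Total: $3,747.87 + $0.00 + $1,905.04 = $5,652.91

$5,652.91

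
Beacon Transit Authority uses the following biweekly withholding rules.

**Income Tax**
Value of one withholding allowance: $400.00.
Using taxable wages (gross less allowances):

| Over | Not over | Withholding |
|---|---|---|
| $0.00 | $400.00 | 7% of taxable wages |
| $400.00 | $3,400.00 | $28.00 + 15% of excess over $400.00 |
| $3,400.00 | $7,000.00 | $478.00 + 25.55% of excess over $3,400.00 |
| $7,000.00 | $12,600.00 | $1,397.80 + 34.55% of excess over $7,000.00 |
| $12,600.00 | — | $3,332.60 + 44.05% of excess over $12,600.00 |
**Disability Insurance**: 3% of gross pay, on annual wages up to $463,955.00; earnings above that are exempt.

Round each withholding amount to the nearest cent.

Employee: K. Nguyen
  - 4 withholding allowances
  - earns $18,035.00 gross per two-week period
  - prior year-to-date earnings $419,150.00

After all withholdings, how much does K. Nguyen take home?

Income Tax: taxable = $18,035.00 − 4×$400.00 = $16,435.00
  $3,332.60 + 44.05% × ($16,435.00 − $12,600.00) = $3,332.60 + 44.05% × $3,835.00 = $5,021.92
Disability Insurance: 3% × $18,035.00 = $541.05
Total withheld: $5,021.92 + $541.05 = $5,562.97
Net pay: $18,035.00 − $5,562.97 = $12,472.03

$12,472.03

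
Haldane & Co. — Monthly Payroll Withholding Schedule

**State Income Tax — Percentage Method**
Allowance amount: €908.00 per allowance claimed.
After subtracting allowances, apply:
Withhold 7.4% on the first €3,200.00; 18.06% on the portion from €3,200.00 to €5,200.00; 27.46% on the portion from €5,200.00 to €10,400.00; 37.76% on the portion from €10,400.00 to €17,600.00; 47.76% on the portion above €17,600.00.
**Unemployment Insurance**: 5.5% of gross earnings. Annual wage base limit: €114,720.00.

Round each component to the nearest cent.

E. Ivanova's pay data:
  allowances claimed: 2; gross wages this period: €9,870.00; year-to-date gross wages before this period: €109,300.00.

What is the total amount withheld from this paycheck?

€1,679.81

State Income Tax: taxable = €9,870.00 − 2×€908.00 = €8,054.00
  €598.00 + 27.46% × (€8,054.00 − €5,200.00) = €598.00 + 27.46% × €2,854.00 = €1,381.71
Unemployment Insurance: cap €114,720.00 − YTD €109,300.00 = €5,420.00 subject; 5.5% × €5,420.00 = €298.10
Total: €1,381.71 + €298.10 = €1,679.81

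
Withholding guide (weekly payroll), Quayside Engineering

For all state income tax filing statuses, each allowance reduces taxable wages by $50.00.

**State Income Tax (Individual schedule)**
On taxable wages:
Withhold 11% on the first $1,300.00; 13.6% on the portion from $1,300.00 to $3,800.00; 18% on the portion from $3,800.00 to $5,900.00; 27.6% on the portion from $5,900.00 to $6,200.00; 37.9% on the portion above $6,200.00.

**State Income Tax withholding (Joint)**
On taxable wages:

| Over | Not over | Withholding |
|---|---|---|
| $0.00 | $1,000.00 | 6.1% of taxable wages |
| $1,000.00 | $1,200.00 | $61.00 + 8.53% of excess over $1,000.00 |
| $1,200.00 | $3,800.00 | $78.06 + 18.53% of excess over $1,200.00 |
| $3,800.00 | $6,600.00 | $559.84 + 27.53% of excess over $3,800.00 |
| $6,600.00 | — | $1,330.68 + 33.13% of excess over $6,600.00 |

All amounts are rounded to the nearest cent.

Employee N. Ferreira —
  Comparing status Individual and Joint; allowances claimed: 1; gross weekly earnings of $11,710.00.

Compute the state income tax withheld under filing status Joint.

$3,007.06

State Income Tax (Joint): taxable = $11,710.00 − 1×$50.00 = $11,660.00
  $1,330.68 + 33.13% × ($11,660.00 − $6,600.00) = $1,330.68 + 33.13% × $5,060.00 = $3,007.06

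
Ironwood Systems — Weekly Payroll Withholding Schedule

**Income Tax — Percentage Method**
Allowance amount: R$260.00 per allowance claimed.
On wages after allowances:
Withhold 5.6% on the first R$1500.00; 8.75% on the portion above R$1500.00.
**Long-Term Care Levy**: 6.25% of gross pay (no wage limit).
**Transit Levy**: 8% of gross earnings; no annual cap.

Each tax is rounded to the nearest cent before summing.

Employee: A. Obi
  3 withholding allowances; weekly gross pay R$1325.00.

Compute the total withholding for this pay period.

R$219.33

Income Tax: taxable = R$1325.00 − 3×R$260.00 = R$545.00
  5.6% × R$545.00 = R$30.52
Long-Term Care Levy: 6.25% × R$1325.00 = R$82.81
Transit Levy: 8% × R$1325.00 = R$106.00
Total: R$30.52 + R$82.81 + R$106.00 = R$219.33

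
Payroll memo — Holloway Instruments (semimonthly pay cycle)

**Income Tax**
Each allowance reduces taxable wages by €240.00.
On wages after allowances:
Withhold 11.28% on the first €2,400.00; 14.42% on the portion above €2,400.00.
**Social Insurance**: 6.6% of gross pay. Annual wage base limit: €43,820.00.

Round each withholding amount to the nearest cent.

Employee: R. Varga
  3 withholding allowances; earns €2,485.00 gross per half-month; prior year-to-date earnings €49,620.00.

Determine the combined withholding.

€199.09

Income Tax: taxable = €2,485.00 − 3×€240.00 = €1,765.00
  11.28% × €1,765.00 = €199.09
Social Insurance: YTD €49,620.00 ≥ cap €43,820.00 → €0.00
Total: €199.09 + €0.00 = €199.09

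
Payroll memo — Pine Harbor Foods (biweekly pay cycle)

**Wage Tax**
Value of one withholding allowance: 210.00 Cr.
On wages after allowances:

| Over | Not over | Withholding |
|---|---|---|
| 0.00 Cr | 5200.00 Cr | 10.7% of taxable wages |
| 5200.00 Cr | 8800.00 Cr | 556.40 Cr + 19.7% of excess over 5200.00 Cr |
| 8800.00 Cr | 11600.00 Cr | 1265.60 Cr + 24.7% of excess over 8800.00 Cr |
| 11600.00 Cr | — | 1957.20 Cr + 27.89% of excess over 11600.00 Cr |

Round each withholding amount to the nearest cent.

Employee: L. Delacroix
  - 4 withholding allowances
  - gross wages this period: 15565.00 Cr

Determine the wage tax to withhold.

Wage Tax: taxable = 15565.00 Cr − 4×210.00 Cr = 14725.00 Cr
  1957.20 Cr + 27.89% × (14725.00 Cr − 11600.00 Cr) = 1957.20 Cr + 27.89% × 3125.00 Cr = 2828.76 Cr

2828.76 Cr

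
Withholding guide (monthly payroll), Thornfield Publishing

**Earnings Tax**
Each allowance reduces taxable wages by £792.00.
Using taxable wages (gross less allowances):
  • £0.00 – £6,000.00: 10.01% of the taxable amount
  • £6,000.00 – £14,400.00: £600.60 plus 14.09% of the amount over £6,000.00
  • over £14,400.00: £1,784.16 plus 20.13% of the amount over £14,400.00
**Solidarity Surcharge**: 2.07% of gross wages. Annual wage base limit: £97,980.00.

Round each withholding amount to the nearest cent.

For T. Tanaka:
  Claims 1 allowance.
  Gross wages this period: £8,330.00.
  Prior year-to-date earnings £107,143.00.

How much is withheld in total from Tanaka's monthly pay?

Earnings Tax: taxable = £8,330.00 − 1×£792.00 = £7,538.00
  £600.60 + 14.09% × (£7,538.00 − £6,000.00) = £600.60 + 14.09% × £1,538.00 = £817.30
Solidarity Surcharge: YTD £107,143.00 ≥ cap £97,980.00 → £0.00
Total: £817.30 + £0.00 = £817.30

£817.30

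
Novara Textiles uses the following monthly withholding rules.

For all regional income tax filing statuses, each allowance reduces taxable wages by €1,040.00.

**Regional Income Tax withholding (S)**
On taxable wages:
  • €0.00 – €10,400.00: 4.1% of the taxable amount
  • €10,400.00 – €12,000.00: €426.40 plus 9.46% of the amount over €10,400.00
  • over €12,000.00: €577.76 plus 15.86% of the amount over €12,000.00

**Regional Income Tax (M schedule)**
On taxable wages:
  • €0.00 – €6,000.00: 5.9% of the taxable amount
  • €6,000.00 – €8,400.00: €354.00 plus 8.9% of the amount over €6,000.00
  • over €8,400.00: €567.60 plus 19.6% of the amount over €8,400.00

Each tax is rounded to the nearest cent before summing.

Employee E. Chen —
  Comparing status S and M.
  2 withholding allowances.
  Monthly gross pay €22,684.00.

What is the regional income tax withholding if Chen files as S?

€1,942.35

Regional Income Tax (S): taxable = €22,684.00 − 2×€1,040.00 = €20,604.00
  €577.76 + 15.86% × (€20,604.00 − €12,000.00) = €577.76 + 15.86% × €8,604.00 = €1,942.35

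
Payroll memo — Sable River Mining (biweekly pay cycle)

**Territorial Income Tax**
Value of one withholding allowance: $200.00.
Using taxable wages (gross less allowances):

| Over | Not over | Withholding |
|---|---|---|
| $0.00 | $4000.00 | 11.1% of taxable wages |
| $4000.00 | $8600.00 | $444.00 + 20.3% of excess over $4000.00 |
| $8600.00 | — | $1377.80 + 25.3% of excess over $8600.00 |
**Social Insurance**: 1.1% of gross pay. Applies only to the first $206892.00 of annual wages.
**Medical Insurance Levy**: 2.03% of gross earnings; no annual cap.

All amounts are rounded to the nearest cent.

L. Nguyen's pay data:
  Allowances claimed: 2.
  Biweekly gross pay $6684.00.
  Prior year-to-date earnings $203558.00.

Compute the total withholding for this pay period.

$1080.01

Territorial Income Tax: taxable = $6684.00 − 2×$200.00 = $6284.00
  $444.00 + 20.3% × ($6284.00 − $4000.00) = $444.00 + 20.3% × $2284.00 = $907.65
Social Insurance: cap $206892.00 − YTD $203558.00 = $3334.00 subject; 1.1% × $3334.00 = $36.67
Medical Insurance Levy: 2.03% × $6684.00 = $135.69
Total: $907.65 + $36.67 + $135.69 = $1080.01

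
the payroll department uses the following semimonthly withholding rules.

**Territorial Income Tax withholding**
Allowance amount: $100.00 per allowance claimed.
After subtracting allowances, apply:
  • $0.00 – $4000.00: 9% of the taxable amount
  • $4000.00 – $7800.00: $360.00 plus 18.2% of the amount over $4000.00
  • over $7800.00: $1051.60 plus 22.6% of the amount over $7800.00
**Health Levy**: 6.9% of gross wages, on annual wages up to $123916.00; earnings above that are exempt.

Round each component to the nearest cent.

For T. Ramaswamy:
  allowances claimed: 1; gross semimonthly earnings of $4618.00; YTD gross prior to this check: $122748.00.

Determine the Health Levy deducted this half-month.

Health Levy: cap $123916.00 − YTD $122748.00 = $1168.00 subject; 6.9% × $1168.00 = $80.59

$80.59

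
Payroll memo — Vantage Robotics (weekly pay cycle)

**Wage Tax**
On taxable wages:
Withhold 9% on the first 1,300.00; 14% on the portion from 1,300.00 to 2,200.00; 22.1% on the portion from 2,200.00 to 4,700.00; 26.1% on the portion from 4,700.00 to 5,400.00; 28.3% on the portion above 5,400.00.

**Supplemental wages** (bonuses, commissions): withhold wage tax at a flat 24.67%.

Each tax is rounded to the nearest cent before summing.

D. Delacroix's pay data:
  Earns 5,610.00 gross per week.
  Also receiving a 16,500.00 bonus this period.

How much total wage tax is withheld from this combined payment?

5,108.18

Wage Tax: taxable = 5,610.00
  978.20 + 28.3% × (5,610.00 − 5,400.00) = 978.20 + 28.3% × 210.00 = 1,037.63
Supplemental (24.67% flat on bonus): 24.67% × 16,500.00 = 4,070.55
Total wage tax: 1,037.63 + 4,070.55 = 5,108.18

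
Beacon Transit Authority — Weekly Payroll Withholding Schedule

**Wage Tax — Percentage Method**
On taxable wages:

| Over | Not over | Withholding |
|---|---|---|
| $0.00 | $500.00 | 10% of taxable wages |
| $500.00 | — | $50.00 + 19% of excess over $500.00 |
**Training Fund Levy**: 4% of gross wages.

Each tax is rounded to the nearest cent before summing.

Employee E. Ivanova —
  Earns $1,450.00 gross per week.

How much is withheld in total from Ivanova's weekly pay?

$288.50

Wage Tax: taxable = $1,450.00
  $50.00 + 19% × ($1,450.00 − $500.00) = $50.00 + 19% × $950.00 = $230.50
Training Fund Levy: 4% × $1,450.00 = $58.00
Total: $230.50 + $58.00 = $288.50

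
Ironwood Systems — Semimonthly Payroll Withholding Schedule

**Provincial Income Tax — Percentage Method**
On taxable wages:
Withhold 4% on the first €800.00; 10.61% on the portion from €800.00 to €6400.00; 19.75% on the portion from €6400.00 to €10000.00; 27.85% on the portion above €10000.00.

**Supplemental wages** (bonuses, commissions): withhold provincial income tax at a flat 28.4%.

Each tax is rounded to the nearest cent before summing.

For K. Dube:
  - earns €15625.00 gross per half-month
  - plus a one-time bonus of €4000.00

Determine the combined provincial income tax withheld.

Provincial Income Tax: taxable = €15625.00
  €1337.16 + 27.85% × (€15625.00 − €10000.00) = €1337.16 + 27.85% × €5625.00 = €2903.72
Supplemental (28.4% flat on bonus): 28.4% × €4000.00 = €1136.00
Total provincial income tax: €2903.72 + €1136.00 = €4039.72

€4039.72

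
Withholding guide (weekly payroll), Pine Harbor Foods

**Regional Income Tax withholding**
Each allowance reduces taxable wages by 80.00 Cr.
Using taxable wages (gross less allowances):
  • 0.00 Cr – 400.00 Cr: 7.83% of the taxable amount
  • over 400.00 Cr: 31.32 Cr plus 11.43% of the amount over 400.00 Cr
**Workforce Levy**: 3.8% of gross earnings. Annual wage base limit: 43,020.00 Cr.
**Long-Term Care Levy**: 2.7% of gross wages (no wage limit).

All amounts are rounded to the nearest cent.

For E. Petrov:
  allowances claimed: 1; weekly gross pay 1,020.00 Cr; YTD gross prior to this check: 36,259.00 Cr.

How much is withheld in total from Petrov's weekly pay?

159.34 Cr

Regional Income Tax: taxable = 1,020.00 Cr − 1×80.00 Cr = 940.00 Cr
  31.32 Cr + 11.43% × (940.00 Cr − 400.00 Cr) = 31.32 Cr + 11.43% × 540.00 Cr = 93.04 Cr
Workforce Levy: 3.8% × 1,020.00 Cr = 38.76 Cr
Long-Term Care Levy: 2.7% × 1,020.00 Cr = 27.54 Cr
Total: 93.04 Cr + 38.76 Cr + 27.54 Cr = 159.34 Cr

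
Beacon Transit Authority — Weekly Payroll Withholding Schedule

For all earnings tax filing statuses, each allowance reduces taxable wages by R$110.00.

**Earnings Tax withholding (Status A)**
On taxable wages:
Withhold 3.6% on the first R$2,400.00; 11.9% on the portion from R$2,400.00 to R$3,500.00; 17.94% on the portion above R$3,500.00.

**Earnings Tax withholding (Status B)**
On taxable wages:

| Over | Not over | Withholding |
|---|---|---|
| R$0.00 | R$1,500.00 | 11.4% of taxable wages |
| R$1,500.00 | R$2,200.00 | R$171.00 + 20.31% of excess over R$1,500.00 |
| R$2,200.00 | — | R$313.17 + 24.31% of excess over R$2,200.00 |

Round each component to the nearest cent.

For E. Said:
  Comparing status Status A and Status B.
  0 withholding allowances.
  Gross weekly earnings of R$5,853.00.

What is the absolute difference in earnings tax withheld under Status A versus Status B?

R$561.78

Earnings Tax (Status A): taxable = R$5,853.00
  R$217.30 + 17.94% × (R$5,853.00 − R$3,500.00) = R$217.30 + 17.94% × R$2,353.00 = R$639.43
Earnings Tax (Status B): taxable = R$5,853.00
  R$313.17 + 24.31% × (R$5,853.00 − R$2,200.00) = R$313.17 + 24.31% × R$3,653.00 = R$1,201.21
Difference: |R$639.43 − R$1,201.21| = R$561.78 (higher under Status B)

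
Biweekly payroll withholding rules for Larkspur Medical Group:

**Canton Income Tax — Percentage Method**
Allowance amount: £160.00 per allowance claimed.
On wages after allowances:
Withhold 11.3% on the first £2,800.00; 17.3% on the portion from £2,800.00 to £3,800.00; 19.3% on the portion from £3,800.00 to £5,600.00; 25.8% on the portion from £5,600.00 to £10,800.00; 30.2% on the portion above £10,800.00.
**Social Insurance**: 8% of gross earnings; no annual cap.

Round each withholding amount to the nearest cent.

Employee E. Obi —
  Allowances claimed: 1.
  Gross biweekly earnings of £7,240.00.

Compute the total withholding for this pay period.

Canton Income Tax: taxable = £7,240.00 − 1×£160.00 = £7,080.00
  £836.80 + 25.8% × (£7,080.00 − £5,600.00) = £836.80 + 25.8% × £1,480.00 = £1,218.64
Social Insurance: 8% × £7,240.00 = £579.20
Total: £1,218.64 + £579.20 = £1,797.84

£1,797.84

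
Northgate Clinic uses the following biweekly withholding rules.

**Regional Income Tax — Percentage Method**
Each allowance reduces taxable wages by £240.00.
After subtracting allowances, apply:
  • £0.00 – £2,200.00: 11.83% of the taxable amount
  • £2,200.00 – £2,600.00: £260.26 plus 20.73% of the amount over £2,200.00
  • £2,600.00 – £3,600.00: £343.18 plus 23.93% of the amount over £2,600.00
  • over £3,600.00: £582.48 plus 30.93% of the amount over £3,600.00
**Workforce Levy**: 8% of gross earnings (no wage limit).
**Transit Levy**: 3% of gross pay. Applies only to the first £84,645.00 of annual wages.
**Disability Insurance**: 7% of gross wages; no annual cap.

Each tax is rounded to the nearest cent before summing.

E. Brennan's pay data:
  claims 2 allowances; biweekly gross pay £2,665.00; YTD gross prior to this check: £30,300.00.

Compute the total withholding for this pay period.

Regional Income Tax: taxable = £2,665.00 − 2×£240.00 = £2,185.00
  11.83% × £2,185.00 = £258.49
Workforce Levy: 8% × £2,665.00 = £213.20
Transit Levy: 3% × £2,665.00 = £79.95
Disability Insurance: 7% × £2,665.00 = £186.55
Total: £258.49 + £213.20 + £79.95 + £186.55 = £738.19

£738.19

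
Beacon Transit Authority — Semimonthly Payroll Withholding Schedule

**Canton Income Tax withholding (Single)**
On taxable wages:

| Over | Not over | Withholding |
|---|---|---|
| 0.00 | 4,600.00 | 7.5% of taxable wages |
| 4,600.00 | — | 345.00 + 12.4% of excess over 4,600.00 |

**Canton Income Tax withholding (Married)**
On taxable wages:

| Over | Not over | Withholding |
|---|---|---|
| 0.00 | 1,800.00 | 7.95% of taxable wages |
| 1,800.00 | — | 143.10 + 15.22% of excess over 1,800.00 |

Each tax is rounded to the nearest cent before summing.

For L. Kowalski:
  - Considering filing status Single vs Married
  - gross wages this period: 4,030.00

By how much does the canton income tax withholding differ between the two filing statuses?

Canton Income Tax (Single): taxable = 4,030.00
  7.5% × 4,030.00 = 302.25
Canton Income Tax (Married): taxable = 4,030.00
  143.10 + 15.22% × (4,030.00 − 1,800.00) = 143.10 + 15.22% × 2,230.00 = 482.51
Difference: |302.25 − 482.51| = 180.26 (higher under Married)

180.26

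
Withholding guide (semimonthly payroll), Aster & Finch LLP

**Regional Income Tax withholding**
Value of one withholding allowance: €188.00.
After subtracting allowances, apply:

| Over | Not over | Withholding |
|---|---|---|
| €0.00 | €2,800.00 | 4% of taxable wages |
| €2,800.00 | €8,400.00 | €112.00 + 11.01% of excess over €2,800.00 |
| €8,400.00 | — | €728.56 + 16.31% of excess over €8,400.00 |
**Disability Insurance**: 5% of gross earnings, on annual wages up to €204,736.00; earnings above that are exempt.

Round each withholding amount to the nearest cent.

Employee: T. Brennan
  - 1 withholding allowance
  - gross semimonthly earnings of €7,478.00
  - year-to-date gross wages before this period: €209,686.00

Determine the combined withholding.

€606.35

Regional Income Tax: taxable = €7,478.00 − 1×€188.00 = €7,290.00
  €112.00 + 11.01% × (€7,290.00 − €2,800.00) = €112.00 + 11.01% × €4,490.00 = €606.35
Disability Insurance: YTD €209,686.00 ≥ cap €204,736.00 → €0.00
Total: €606.35 + €0.00 = €606.35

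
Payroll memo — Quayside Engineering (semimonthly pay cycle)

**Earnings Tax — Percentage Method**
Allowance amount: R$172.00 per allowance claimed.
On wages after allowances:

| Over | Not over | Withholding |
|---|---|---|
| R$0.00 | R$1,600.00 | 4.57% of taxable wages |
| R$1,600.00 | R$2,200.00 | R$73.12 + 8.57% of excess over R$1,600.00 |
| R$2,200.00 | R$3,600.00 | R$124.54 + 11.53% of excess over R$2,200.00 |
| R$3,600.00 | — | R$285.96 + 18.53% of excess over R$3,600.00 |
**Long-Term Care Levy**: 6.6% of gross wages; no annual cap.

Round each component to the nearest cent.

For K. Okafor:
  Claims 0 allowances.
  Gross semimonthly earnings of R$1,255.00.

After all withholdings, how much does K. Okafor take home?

R$1,114.82

Earnings Tax: taxable = R$1,255.00
  4.57% × R$1,255.00 = R$57.35
Long-Term Care Levy: 6.6% × R$1,255.00 = R$82.83
Total withheld: R$57.35 + R$82.83 = R$140.18
Net pay: R$1,255.00 − R$140.18 = R$1,114.82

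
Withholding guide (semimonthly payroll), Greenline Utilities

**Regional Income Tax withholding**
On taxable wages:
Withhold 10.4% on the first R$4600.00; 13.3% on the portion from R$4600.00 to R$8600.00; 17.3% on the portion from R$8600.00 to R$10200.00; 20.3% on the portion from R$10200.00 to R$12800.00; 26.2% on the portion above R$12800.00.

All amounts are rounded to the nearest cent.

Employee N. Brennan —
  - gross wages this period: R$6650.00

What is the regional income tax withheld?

Regional Income Tax: taxable = R$6650.00
  R$478.40 + 13.3% × (R$6650.00 − R$4600.00) = R$478.40 + 13.3% × R$2050.00 = R$751.05

R$751.05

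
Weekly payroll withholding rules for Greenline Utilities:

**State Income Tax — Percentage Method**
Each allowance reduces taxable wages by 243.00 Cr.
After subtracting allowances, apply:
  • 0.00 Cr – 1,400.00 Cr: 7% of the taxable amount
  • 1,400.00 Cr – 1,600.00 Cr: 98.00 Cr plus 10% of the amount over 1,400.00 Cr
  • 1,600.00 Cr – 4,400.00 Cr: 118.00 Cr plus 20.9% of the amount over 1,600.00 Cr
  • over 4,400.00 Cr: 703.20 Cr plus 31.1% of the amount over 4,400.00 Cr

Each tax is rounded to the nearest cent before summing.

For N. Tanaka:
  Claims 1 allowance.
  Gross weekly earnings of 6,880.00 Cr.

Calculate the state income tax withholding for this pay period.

1,398.91 Cr

State Income Tax: taxable = 6,880.00 Cr − 1×243.00 Cr = 6,637.00 Cr
  703.20 Cr + 31.1% × (6,637.00 Cr − 4,400.00 Cr) = 703.20 Cr + 31.1% × 2,237.00 Cr = 1,398.91 Cr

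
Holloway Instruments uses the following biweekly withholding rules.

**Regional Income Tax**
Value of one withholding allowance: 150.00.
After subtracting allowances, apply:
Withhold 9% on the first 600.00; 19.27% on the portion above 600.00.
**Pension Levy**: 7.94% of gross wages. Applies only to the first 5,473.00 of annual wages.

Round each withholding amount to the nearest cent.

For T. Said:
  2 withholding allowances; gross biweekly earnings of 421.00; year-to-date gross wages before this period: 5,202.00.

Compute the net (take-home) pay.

388.59

Regional Income Tax: taxable = 421.00 − 2×150.00 = 121.00
  9% × 121.00 = 10.89
Pension Levy: cap 5,473.00 − YTD 5,202.00 = 271.00 subject; 7.94% × 271.00 = 21.52
Total withheld: 10.89 + 21.52 = 32.41
Net pay: 421.00 − 32.41 = 388.59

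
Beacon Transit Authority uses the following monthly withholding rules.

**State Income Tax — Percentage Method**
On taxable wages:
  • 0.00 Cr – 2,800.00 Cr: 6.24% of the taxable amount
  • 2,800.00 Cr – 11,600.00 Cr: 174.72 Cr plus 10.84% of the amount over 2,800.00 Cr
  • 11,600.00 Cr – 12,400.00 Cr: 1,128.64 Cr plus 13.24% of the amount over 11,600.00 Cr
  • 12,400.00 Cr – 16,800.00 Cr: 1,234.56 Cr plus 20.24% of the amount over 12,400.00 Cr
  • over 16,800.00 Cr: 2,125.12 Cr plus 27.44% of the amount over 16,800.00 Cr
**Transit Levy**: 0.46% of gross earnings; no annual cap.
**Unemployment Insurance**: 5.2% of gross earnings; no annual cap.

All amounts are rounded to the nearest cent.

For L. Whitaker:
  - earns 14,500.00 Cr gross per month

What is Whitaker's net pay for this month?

12,019.70 Cr

State Income Tax: taxable = 14,500.00 Cr
  1,234.56 Cr + 20.24% × (14,500.00 Cr − 12,400.00 Cr) = 1,234.56 Cr + 20.24% × 2,100.00 Cr = 1,659.60 Cr
Transit Levy: 0.46% × 14,500.00 Cr = 66.70 Cr
Unemployment Insurance: 5.2% × 14,500.00 Cr = 754.00 Cr
Total withheld: 1,659.60 Cr + 66.70 Cr + 754.00 Cr = 2,480.30 Cr
Net pay: 14,500.00 Cr − 2,480.30 Cr = 12,019.70 Cr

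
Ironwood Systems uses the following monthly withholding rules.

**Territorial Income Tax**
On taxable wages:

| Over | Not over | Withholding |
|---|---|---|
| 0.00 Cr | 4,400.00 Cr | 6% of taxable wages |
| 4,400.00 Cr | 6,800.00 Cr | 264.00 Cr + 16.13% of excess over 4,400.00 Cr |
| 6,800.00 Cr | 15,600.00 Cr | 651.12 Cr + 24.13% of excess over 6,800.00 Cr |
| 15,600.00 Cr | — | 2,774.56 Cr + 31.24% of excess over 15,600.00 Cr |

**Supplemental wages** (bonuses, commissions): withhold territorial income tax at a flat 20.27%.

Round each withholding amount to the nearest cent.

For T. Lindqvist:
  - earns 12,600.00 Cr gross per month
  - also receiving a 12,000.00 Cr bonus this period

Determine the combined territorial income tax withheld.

4,483.06 Cr

Territorial Income Tax: taxable = 12,600.00 Cr
  651.12 Cr + 24.13% × (12,600.00 Cr − 6,800.00 Cr) = 651.12 Cr + 24.13% × 5,800.00 Cr = 2,050.66 Cr
Supplemental (20.27% flat on bonus): 20.27% × 12,000.00 Cr = 2,432.40 Cr
Total territorial income tax: 2,050.66 Cr + 2,432.40 Cr = 4,483.06 Cr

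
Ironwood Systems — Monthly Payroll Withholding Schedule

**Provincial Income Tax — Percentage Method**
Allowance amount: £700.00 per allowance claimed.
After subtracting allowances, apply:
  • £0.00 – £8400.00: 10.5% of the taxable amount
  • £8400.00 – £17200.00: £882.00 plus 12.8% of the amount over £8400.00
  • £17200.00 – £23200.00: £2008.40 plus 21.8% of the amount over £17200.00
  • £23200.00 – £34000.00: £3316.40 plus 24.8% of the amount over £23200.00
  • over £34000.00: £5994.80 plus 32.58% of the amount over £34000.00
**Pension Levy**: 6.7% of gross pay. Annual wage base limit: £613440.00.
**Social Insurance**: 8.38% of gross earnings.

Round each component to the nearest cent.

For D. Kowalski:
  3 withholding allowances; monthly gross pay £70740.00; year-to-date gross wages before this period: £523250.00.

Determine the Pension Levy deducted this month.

£4739.58

Pension Levy: 6.7% × £70740.00 = £4739.58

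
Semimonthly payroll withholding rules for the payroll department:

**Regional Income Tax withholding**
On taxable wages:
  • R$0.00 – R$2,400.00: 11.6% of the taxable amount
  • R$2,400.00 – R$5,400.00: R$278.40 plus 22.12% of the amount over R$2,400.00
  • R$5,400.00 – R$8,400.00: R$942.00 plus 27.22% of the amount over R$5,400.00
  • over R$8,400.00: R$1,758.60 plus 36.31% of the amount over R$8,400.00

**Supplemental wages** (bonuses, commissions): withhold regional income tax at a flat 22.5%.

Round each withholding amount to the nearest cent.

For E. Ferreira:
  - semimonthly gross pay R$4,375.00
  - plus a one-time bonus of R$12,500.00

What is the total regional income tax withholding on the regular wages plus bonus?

Regional Income Tax: taxable = R$4,375.00
  R$278.40 + 22.12% × (R$4,375.00 − R$2,400.00) = R$278.40 + 22.12% × R$1,975.00 = R$715.27
Supplemental (22.5% flat on bonus): 22.5% × R$12,500.00 = R$2,812.50
Total regional income tax: R$715.27 + R$2,812.50 = R$3,527.77

R$3,527.77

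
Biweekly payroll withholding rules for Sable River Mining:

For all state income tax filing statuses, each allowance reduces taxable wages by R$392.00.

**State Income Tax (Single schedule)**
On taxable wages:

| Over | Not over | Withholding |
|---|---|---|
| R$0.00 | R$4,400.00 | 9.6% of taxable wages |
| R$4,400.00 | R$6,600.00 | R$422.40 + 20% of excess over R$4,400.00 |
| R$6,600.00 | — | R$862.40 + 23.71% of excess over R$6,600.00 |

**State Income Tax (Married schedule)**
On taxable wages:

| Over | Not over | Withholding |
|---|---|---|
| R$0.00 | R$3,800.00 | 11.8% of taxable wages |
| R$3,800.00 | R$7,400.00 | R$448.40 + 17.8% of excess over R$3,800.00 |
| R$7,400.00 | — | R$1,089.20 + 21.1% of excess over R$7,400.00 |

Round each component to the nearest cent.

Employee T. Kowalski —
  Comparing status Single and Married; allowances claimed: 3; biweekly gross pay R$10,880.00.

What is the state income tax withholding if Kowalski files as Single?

State Income Tax (Single): taxable = R$10,880.00 − 3×R$392.00 = R$9,704.00
  R$862.40 + 23.71% × (R$9,704.00 − R$6,600.00) = R$862.40 + 23.71% × R$3,104.00 = R$1,598.36

R$1,598.36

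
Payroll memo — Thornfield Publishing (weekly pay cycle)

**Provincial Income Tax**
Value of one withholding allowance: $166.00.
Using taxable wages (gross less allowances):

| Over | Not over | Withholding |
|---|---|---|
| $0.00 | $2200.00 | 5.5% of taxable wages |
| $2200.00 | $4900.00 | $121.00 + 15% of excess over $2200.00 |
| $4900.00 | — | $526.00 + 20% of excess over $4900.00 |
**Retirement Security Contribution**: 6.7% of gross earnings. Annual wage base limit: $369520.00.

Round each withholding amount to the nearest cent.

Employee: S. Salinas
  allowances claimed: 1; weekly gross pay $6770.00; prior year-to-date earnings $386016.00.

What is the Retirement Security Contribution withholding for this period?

$0.00

Retirement Security Contribution: YTD $386016.00 ≥ cap $369520.00 → $0.00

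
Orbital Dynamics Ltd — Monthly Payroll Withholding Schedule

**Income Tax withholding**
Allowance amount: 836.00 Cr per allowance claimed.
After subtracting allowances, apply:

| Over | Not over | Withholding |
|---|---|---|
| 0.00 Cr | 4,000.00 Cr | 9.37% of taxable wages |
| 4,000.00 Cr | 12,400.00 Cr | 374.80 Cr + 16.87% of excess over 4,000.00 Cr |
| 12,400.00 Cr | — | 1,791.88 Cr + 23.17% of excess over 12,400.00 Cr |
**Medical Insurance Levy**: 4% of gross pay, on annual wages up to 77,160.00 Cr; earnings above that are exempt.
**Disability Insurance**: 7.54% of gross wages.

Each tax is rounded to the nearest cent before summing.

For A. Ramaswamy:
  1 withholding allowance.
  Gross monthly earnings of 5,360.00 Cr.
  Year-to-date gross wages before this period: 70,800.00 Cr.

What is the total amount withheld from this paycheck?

Income Tax: taxable = 5,360.00 Cr − 1×836.00 Cr = 4,524.00 Cr
  374.80 Cr + 16.87% × (4,524.00 Cr − 4,000.00 Cr) = 374.80 Cr + 16.87% × 524.00 Cr = 463.20 Cr
Medical Insurance Levy: 4% × 5,360.00 Cr = 214.40 Cr
Disability Insurance: 7.54% × 5,360.00 Cr = 404.14 Cr
Total: 463.20 Cr + 214.40 Cr + 404.14 Cr = 1,081.74 Cr

1,081.74 Cr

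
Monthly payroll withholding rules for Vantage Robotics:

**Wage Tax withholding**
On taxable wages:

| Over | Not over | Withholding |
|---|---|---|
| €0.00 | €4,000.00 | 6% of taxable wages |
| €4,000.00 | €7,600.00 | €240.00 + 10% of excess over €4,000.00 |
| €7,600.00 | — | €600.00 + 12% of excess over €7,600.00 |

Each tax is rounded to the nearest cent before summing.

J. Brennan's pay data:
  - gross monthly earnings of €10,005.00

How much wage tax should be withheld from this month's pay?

€888.60

Wage Tax: taxable = €10,005.00
  €600.00 + 12% × (€10,005.00 − €7,600.00) = €600.00 + 12% × €2,405.00 = €888.60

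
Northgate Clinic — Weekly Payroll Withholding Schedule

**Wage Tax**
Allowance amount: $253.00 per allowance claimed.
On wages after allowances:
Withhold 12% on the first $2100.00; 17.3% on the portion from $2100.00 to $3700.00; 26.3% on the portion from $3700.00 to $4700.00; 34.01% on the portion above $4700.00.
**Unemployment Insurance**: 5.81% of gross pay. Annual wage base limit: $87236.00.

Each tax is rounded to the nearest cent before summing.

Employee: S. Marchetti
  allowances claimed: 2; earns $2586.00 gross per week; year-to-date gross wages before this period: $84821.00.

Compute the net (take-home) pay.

$2196.09

Wage Tax: taxable = $2586.00 − 2×$253.00 = $2080.00
  12% × $2080.00 = $249.60
Unemployment Insurance: cap $87236.00 − YTD $84821.00 = $2415.00 subject; 5.81% × $2415.00 = $140.31
Total withheld: $249.60 + $140.31 = $389.91
Net pay: $2586.00 − $389.91 = $2196.09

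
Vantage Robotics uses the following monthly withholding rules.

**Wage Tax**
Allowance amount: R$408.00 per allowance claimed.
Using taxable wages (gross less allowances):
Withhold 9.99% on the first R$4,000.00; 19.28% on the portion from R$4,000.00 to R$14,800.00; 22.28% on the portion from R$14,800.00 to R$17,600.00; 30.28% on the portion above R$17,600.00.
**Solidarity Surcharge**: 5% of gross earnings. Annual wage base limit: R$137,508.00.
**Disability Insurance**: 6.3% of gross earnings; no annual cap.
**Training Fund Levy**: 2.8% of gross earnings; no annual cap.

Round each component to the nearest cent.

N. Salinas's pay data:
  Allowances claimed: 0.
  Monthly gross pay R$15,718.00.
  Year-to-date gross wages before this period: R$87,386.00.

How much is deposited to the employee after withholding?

R$10,815.40

Wage Tax: taxable = R$15,718.00
  R$2,481.84 + 22.28% × (R$15,718.00 − R$14,800.00) = R$2,481.84 + 22.28% × R$918.00 = R$2,686.37
Solidarity Surcharge: 5% × R$15,718.00 = R$785.90
Disability Insurance: 6.3% × R$15,718.00 = R$990.23
Training Fund Levy: 2.8% × R$15,718.00 = R$440.10
Total withheld: R$2,686.37 + R$785.90 + R$990.23 + R$440.10 = R$4,902.60
Net pay: R$15,718.00 − R$4,902.60 = R$10,815.40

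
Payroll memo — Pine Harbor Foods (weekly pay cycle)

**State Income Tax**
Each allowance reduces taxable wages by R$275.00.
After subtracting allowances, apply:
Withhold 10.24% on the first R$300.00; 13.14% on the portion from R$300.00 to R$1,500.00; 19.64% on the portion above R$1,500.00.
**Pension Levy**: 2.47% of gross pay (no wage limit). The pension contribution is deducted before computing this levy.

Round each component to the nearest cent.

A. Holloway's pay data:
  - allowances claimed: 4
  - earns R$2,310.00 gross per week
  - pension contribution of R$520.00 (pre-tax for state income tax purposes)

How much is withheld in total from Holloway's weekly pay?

State Income Tax: taxable = R$2,310.00 − R$520.00 − 4×R$275.00 = R$690.00
  R$30.72 + 13.14% × (R$690.00 − R$300.00) = R$30.72 + 13.14% × R$390.00 = R$81.97
Pension Levy: 2.47% × R$1,790.00 = R$44.21
Total: R$81.97 + R$44.21 = R$126.18

R$126.18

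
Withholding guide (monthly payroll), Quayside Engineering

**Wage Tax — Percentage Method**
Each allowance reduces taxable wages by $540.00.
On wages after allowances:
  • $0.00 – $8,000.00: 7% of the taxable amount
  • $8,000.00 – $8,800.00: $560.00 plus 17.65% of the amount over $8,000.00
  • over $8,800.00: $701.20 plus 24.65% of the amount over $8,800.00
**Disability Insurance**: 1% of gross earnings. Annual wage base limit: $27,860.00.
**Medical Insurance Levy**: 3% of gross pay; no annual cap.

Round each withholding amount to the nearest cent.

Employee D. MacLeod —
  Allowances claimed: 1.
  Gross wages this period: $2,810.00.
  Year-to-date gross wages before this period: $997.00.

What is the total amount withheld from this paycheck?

$271.30

Wage Tax: taxable = $2,810.00 − 1×$540.00 = $2,270.00
  7% × $2,270.00 = $158.90
Disability Insurance: 1% × $2,810.00 = $28.10
Medical Insurance Levy: 3% × $2,810.00 = $84.30
Total: $158.90 + $28.10 + $84.30 = $271.30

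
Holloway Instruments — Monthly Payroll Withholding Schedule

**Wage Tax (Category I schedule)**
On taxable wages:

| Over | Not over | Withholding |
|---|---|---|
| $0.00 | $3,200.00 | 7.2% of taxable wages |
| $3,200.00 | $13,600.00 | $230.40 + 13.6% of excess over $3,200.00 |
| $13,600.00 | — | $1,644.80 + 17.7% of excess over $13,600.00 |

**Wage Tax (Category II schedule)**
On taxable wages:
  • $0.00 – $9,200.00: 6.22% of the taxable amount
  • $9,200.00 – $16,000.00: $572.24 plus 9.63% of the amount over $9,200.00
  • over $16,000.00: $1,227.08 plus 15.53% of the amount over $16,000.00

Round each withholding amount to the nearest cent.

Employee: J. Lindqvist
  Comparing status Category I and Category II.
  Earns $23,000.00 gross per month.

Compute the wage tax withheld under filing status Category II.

Wage Tax (Category II): taxable = $23,000.00
  $1,227.08 + 15.53% × ($23,000.00 − $16,000.00) = $1,227.08 + 15.53% × $7,000.00 = $2,314.18

$2,314.18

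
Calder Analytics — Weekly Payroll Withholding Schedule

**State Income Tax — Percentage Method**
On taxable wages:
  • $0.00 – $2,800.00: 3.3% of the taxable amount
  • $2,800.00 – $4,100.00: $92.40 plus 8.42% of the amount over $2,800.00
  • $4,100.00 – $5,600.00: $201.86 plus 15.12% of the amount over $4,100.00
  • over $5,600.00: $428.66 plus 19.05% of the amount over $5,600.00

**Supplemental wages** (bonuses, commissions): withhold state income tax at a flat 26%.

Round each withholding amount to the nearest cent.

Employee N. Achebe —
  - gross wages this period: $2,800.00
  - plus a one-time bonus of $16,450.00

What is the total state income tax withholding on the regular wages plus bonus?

State Income Tax: taxable = $2,800.00
  3.3% × $2,800.00 = $92.40
Supplemental (26% flat on bonus): 26% × $16,450.00 = $4,277.00
Total state income tax: $92.40 + $4,277.00 = $4,369.40

$4,369.40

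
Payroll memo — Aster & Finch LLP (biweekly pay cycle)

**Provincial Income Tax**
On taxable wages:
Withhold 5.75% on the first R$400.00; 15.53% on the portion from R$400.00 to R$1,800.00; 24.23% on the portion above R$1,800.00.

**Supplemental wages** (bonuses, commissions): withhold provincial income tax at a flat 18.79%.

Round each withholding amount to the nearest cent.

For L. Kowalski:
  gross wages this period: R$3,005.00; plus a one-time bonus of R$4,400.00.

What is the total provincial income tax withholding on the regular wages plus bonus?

Provincial Income Tax: taxable = R$3,005.00
  R$240.42 + 24.23% × (R$3,005.00 − R$1,800.00) = R$240.42 + 24.23% × R$1,205.00 = R$532.39
Supplemental (18.79% flat on bonus): 18.79% × R$4,400.00 = R$826.76
Total provincial income tax: R$532.39 + R$826.76 = R$1,359.15

R$1,359.15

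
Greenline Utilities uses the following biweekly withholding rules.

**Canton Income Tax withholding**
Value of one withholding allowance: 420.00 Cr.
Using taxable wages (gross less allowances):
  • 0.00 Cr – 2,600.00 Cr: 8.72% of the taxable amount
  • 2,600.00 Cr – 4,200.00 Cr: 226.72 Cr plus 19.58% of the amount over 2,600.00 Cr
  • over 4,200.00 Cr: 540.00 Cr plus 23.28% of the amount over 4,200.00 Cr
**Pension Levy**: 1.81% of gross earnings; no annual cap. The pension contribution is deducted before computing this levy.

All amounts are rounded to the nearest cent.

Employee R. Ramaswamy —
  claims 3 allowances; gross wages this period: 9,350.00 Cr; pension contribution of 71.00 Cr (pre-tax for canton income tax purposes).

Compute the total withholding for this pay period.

1,597.01 Cr

Canton Income Tax: taxable = 9,350.00 Cr − 71.00 Cr − 3×420.00 Cr = 8,019.00 Cr
  540.00 Cr + 23.28% × (8,019.00 Cr − 4,200.00 Cr) = 540.00 Cr + 23.28% × 3,819.00 Cr = 1,429.06 Cr
Pension Levy: 1.81% × 9,279.00 Cr = 167.95 Cr
Total: 1,429.06 Cr + 167.95 Cr = 1,597.01 Cr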